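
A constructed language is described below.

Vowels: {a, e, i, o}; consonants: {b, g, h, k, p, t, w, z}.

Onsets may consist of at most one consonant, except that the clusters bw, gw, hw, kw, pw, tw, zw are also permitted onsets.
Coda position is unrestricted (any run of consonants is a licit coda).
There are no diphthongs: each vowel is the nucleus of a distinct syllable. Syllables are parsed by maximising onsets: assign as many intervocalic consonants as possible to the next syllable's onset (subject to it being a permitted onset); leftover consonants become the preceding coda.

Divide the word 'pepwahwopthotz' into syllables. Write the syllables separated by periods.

pe.pwa.hwopt.hotz

Nuclei (vowels): e, a, o, o → 4 syllables.
/e…a/ gap (V1→V2): /pw/ — entire cluster is a permitted onset → onset /pw/, coda ∅.
/a…o/ gap (V2→V3): /hw/ is a licit onset in full, so it all attaches to the next syllable.
/o…o/ gap (V3→V4): cluster /pth/ — the longest permitted-onset suffix is /h/; onset = /h/, preceding coda = /pt/.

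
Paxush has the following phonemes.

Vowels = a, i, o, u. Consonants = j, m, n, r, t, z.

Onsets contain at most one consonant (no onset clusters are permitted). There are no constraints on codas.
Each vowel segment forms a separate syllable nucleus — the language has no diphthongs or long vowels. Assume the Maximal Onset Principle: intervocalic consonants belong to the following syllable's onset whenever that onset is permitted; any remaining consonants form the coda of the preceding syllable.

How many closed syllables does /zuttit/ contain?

Nuclei (vowels): u, i → 2 syllables.
Between /u/ (V1) and /i/ (V2): /tt/; trying suffixes from longest down, /t/ is the first permitted one, so coda /t/ | onset /t/.
So the parse is zut.tit.
Classifying each syllable: /zut/ (closed), /tit/ (closed).
Closed syllables: 2.

2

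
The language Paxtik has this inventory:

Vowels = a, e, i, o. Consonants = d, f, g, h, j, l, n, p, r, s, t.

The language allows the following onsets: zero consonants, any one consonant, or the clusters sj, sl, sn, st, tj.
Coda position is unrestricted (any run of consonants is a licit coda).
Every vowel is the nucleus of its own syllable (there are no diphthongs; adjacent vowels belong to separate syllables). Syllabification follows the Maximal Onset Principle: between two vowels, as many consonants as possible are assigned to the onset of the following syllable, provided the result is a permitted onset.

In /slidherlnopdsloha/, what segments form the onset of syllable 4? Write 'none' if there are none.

sl

Vowels present: i, e, o, o, a; each is a nucleus, giving 5 syllables.
/i…e/ gap (V1→V2): cluster /dh/ — the longest permitted-onset suffix is /h/; onset = /h/, preceding coda = /d/.
/e…o/ gap (V2→V3): cluster /rln/ — the longest permitted-onset suffix is /n/; onset = /n/, preceding coda = /rl/.
/o…o/ gap (V3→V4): /pdsl/; trying suffixes from longest down, /sl/ is the first permitted one, so coda /pd/ | onset /sl/.
/o…a/ gap (V4→V5): /h/ is a single consonant, so it becomes the next onset.
So the parse is slid.herl.nopd.slo.ha.
Syllable 4 is /slo/: onset /sl/, nucleus /o/, coda ∅.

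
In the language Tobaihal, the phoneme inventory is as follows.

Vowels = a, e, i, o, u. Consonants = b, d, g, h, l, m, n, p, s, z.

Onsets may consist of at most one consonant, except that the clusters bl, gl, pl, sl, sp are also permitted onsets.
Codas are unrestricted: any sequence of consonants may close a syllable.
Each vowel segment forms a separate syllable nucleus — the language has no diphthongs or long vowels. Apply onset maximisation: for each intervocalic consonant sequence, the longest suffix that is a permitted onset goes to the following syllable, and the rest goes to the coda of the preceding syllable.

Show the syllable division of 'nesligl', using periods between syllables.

ne.sligl

The vowels are e, i — 2 nuclei, so 2 syllables.
V1 /e/ – V2 /i/: /sl/ — entire cluster is a permitted onset → onset /sl/, coda ∅.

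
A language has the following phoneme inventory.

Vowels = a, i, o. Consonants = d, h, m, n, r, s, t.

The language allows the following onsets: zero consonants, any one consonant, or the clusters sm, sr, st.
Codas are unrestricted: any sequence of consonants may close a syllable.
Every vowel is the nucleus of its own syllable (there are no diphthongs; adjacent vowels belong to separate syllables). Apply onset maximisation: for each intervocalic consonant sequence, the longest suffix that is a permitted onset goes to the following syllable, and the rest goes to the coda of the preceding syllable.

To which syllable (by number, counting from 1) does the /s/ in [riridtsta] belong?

Vowels present: i, i, a; each is a nucleus, giving 3 syllables.
V1 /i/ – V2 /i/: /r/ is a single consonant, so it becomes the next onset.
V2 /i/ – V3 /a/: /dtst/; trying suffixes from longest down, /st/ is the first permitted one, so coda /dt/ | onset /st/.
Putting it together: ri.ridt.sta.
The /s/ is in the onset of syllable 3 (/sta/).

3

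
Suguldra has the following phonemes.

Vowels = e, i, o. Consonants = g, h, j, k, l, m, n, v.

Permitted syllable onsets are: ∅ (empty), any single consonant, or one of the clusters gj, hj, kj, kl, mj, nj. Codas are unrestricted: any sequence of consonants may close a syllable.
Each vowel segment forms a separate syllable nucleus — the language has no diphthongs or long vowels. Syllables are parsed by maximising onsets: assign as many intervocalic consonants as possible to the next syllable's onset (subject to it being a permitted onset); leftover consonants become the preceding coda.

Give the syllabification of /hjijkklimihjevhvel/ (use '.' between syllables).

Nuclei (vowels): i, i, i, e, e → 5 syllables.
V1 /i/ – V2 /i/: /jkkl/ — longest licit onset from the right is /kl/, leaving /jk/ as coda.
V2 /i/ – V3 /i/: just /m/ — single C goes to the following onset.
V3 /i/ – V4 /e/: cluster /hj/ — /hj/ is itself a permitted onset, so the whole cluster goes right; preceding coda = ∅.
V4 /e/ – V5 /e/: /vhv/; trying suffixes from longest down, /v/ is the first permitted one, so coda /vh/ | onset /v/.

hjijk.kli.mi.hjevh.vel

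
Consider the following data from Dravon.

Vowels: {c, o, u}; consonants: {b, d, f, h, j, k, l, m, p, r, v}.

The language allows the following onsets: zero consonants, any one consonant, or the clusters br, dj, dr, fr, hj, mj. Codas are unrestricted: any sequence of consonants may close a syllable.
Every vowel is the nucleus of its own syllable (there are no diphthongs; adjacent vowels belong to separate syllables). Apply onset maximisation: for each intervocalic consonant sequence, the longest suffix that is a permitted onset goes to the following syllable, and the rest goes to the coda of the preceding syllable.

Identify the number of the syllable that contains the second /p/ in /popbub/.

The vowels are o, u — 2 nuclei, so 2 syllables.
σ1/σ2 boundary: /pb/ splits as /p/ + /b/ (/b/ is the longest suffix that is a licit onset).
Putting it together: pop.bub.
The second /p/ is in the coda of syllable 1 (/pop/).

1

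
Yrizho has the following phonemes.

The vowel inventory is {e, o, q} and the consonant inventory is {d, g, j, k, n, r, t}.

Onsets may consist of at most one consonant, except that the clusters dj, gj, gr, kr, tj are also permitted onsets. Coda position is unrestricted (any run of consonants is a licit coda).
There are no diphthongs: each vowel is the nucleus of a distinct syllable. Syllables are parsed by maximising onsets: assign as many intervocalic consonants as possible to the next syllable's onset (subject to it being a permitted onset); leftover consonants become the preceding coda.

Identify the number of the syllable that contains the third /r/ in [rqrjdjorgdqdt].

Nuclei (vowels): q, o, q → 3 syllables.
/q…o/ gap (V1→V2): /rjdj/ splits as /rj/ + /dj/ (/dj/ is the longest suffix that is a licit onset).
/o…q/ gap (V2→V3): /rgd/ — longest licit onset from the right is /d/, leaving /rg/ as coda.
So the parse is rqrj.djorg.dqdt.
The third /r/ is in the coda of syllable 2 (/djorg/).

2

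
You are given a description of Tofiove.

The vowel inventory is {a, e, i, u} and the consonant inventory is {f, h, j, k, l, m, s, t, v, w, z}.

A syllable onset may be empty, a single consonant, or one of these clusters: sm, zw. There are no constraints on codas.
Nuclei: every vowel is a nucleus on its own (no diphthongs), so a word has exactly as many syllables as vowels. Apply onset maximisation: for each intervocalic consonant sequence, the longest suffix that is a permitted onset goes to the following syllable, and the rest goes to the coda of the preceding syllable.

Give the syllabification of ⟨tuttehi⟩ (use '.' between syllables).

tut.te.hi

Nuclei (vowels): u, e, i → 3 syllables.
Between /u/ (V1) and /e/ (V2): /tt/; trying suffixes from longest down, /t/ is the first permitted one, so coda /t/ | onset /t/.
Between /e/ (V2) and /i/ (V3): /h/ → onset of the next syllable (single consonants are always licit onsets).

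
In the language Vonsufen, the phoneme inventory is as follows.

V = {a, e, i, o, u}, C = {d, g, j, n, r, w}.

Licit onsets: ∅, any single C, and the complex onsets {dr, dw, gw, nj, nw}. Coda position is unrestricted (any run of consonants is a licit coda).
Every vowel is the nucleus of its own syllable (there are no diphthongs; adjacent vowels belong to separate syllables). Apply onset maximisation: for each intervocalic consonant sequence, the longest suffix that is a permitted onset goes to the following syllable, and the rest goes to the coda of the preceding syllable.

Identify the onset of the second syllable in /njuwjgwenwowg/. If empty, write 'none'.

The vowels are u, e, o — 3 nuclei, so 3 syllables.
V1 /u/ – V2 /e/: /wjgw/; trying suffixes from longest down, /gw/ is the first permitted one, so coda /wj/ | onset /gw/.
V2 /e/ – V3 /o/: /nw/ — entire cluster is a permitted onset → onset /nw/, coda ∅.
So the parse is njuwj.gwe.nwowg.
Syllable 2 is /gwe/: onset /gw/, nucleus /e/, coda ∅.

gw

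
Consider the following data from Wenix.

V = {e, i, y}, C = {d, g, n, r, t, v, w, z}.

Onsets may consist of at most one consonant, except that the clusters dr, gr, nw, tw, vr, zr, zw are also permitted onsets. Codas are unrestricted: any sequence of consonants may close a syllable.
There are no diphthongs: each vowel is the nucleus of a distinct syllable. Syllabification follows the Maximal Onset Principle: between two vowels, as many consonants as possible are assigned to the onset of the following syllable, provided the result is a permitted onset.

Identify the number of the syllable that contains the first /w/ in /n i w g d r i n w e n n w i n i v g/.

1

Nuclei (vowels): i, i, e, i, i → 5 syllables.
/i…i/ gap (V1→V2): /wgdr/; trying suffixes from longest down, /dr/ is the first permitted one, so coda /wg/ | onset /dr/.
/i…e/ gap (V2→V3): /nw/ — entire cluster is a permitted onset → onset /nw/, coda ∅.
/e…i/ gap (V3→V4): /nnw/ splits as /n/ + /nw/ (/nw/ is the longest suffix that is a licit onset).
/i…i/ gap (V4→V5): /n/ → onset of the next syllable (single consonants are always licit onsets).
So the parse is niwg.dri.nwen.nwi.nivg.
The first /w/ is in the coda of syllable 1 (/niwg/).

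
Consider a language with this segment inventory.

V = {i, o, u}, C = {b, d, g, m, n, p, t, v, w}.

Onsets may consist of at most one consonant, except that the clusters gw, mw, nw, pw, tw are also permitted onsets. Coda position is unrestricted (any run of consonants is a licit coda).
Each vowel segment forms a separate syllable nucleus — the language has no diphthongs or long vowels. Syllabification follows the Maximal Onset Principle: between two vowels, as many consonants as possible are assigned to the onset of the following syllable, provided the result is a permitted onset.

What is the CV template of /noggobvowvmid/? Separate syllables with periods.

CVC.CVC.CVCC.CVC

Nuclei (vowels): o, o, o, i → 4 syllables.
Between /o/ (V1) and /o/ (V2): /gg/; trying suffixes from longest down, /g/ is the first permitted one, so coda /g/ | onset /g/.
Between /o/ (V2) and /o/ (V3): /bv/ — longest licit onset from the right is /v/, leaving /b/ as coda.
Between /o/ (V3) and /i/ (V4): /wvm/ splits as /wv/ + /m/ (/m/ is the longest suffix that is a licit onset).
Syllabification: nog.gob.vowv.mid.
Mapping each syllable to C/V: /nog/ → CVC, /gob/ → CVC, /vowv/ → CVCC, /mid/ → CVC.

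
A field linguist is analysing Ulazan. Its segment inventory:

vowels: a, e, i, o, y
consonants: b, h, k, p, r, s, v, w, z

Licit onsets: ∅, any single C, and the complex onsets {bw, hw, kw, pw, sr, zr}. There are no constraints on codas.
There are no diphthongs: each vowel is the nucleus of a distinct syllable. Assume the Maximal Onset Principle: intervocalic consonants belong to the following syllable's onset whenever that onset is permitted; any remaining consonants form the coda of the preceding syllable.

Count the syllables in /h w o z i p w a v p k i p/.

The vowels are o, i, a, i — 4 nuclei, so 4 syllables.

4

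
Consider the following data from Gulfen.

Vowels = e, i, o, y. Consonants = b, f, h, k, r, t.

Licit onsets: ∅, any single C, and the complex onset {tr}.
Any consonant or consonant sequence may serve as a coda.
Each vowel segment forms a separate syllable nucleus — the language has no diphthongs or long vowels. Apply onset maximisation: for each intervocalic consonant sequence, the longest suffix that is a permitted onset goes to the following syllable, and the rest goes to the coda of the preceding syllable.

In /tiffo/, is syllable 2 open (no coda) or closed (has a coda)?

The vowels are i, o — 2 nuclei, so 2 syllables.
V1 /i/ – V2 /o/: /ff/ — longest licit onset from the right is /f/, leaving /f/ as coda.
So the parse is tif.fo.
Syllable 2 is /fo/; it ends in its nucleus with no coda, so it is open.

open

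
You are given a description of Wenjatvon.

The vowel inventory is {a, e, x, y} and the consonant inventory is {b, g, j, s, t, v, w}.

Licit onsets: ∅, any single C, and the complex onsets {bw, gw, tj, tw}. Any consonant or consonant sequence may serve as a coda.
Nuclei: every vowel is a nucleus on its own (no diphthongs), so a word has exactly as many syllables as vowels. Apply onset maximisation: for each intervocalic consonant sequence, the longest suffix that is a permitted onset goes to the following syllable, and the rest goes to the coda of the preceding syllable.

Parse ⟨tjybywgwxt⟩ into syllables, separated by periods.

tjy.byw.gwxt

Nuclei (vowels): y, y, x → 3 syllables.
σ1/σ2 boundary: /b/ → onset of the next syllable (single consonants are always licit onsets).
σ2/σ3 boundary: /wgw/ — longest licit onset from the right is /gw/, leaving /w/ as coda.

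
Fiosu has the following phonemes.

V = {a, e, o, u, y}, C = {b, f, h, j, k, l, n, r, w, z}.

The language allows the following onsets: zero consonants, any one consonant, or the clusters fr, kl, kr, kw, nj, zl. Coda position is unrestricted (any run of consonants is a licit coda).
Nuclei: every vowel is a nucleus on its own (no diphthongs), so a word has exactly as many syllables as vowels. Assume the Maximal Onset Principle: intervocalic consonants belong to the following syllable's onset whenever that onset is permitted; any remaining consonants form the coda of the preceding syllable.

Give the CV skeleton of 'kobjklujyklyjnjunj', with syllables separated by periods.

Vowels present: o, u, y, y, u; each is a nucleus, giving 5 syllables.
V1 /o/ – V2 /u/: /bjkl/ — longest licit onset from the right is /kl/, leaving /bj/ as coda.
V2 /u/ – V3 /y/: just /j/ — single C goes to the following onset.
V3 /y/ – V4 /y/: /kl/ is a licit onset in full, so it all attaches to the next syllable.
V4 /y/ – V5 /u/: cluster /jnj/ — the longest permitted-onset suffix is /nj/; onset = /nj/, preceding coda = /j/.
Result: kobj.klu.jy.klyj.njunj.
Mapping each syllable to C/V: /kobj/ → CVCC, /klu/ → CCV, /jy/ → CV, /klyj/ → CCVC, /njunj/ → CCVCC.

CVCC.CCV.CV.CCVC.CCVCC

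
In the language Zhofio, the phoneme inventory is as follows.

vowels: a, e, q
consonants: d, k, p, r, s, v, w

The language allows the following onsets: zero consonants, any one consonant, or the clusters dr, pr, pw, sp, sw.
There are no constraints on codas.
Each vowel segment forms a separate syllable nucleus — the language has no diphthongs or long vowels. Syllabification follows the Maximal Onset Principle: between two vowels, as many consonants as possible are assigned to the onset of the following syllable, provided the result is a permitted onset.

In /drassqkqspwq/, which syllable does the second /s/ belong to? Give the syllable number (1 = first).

2

Nuclei (vowels): a, q, q, q → 4 syllables.
V1 /a/ – V2 /q/: /ss/ — longest licit onset from the right is /s/, leaving /s/ as coda.
V2 /q/ – V3 /q/: /k/ → onset of the next syllable (single consonants are always licit onsets).
V3 /q/ – V4 /q/: /spw/; trying suffixes from longest down, /pw/ is the first permitted one, so coda /s/ | onset /pw/.
So the parse is dras.sq.kqs.pwq.
The second /s/ is in the onset of syllable 2 (/sq/).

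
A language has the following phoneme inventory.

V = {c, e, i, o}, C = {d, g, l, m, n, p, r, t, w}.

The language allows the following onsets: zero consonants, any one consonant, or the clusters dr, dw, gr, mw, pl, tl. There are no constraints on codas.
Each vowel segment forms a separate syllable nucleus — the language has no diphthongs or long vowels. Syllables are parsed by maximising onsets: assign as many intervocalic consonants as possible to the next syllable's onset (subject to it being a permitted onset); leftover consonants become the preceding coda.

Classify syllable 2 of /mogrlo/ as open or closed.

open

Nuclei (vowels): o, o → 2 syllables.
Between /o/ (V1) and /o/ (V2): /grl/; trying suffixes from longest down, /l/ is the first permitted one, so coda /gr/ | onset /l/.
So the parse is mogr.lo.
Syllable 2 is /lo/; it ends in its nucleus with no coda, so it is open.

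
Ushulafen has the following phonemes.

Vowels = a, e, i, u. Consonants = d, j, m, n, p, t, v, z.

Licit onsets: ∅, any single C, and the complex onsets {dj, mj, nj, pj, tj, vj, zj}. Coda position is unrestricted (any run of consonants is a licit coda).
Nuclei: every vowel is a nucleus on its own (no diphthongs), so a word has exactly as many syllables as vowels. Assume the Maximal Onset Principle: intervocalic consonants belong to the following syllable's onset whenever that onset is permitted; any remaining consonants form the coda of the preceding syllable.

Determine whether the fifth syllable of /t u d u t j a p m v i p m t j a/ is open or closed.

open

The vowels are u, u, a, i, a — 5 nuclei, so 5 syllables.
σ1/σ2 boundary: /d/ → onset of the next syllable (single consonants are always licit onsets).
σ2/σ3 boundary: cluster /tj/ — /tj/ is itself a permitted onset, so the whole cluster goes right; preceding coda = ∅.
σ3/σ4 boundary: cluster /pmv/ — the longest permitted-onset suffix is /v/; onset = /v/, preceding coda = /pm/.
σ4/σ5 boundary: /pmtj/; trying suffixes from longest down, /tj/ is the first permitted one, so coda /pm/ | onset /tj/.
So the parse is tu.du.tjapm.vipm.tja.
Syllable 5 is /tja/; it ends in its nucleus with no coda, so it is open.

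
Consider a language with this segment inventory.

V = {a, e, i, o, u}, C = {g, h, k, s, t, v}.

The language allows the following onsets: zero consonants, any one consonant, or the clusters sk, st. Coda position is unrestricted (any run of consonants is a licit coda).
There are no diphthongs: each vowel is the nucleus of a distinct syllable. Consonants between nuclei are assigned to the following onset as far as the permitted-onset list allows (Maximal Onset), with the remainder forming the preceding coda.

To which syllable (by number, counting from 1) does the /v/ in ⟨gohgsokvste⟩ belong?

The vowels are o, o, e — 3 nuclei, so 3 syllables.
V1 /o/ – V2 /o/: /hgs/ splits as /hg/ + /s/ (/s/ is the longest suffix that is a licit onset).
V2 /o/ – V3 /e/: cluster /kvst/ — the longest permitted-onset suffix is /st/; onset = /st/, preceding coda = /kv/.
So the parse is gohg.sokv.ste.
The /v/ is in the coda of syllable 2 (/sokv/).

2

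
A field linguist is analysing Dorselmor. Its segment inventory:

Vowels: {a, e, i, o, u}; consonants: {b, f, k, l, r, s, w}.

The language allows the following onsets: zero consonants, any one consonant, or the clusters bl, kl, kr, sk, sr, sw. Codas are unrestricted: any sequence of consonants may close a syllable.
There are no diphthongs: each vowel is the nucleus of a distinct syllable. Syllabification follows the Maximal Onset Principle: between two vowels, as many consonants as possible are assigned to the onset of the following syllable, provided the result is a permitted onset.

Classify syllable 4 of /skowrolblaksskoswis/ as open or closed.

The vowels are o, o, a, o, i — 5 nuclei, so 5 syllables.
Between /o/ (V1) and /o/ (V2): cluster /wr/ — the longest permitted-onset suffix is /r/; onset = /r/, preceding coda = /w/.
Between /o/ (V2) and /a/ (V3): /lbl/ — longest licit onset from the right is /bl/, leaving /l/ as coda.
Between /a/ (V3) and /o/ (V4): /kssk/; trying suffixes from longest down, /sk/ is the first permitted one, so coda /ks/ | onset /sk/.
Between /o/ (V4) and /i/ (V5): /sw/ is a licit onset in full, so it all attaches to the next syllable.
Result: skow.rol.blaks.sko.swis.
Syllable 4 is /sko/; it ends in its nucleus with no coda, so it is open.

open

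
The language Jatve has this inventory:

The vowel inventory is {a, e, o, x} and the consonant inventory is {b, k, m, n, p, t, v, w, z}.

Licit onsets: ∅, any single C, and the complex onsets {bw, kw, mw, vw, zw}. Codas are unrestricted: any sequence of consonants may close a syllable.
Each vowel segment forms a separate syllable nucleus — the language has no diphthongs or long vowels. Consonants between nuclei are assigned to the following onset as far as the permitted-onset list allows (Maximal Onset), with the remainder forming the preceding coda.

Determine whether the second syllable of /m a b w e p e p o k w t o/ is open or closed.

The vowels are a, e, e, o, o — 5 nuclei, so 5 syllables.
σ1/σ2 boundary: /bw/ is a licit onset in full, so it all attaches to the next syllable.
σ2/σ3 boundary: just /p/ — single C goes to the following onset.
σ3/σ4 boundary: /p/ → onset of the next syllable (single consonants are always licit onsets).
σ4/σ5 boundary: cluster /kwt/ — the longest permitted-onset suffix is /t/; onset = /t/, preceding coda = /kw/.
Syllabification: ma.bwe.pe.pokw.to.
Syllable 2 is /bwe/; it ends in its nucleus with no coda, so it is open.

open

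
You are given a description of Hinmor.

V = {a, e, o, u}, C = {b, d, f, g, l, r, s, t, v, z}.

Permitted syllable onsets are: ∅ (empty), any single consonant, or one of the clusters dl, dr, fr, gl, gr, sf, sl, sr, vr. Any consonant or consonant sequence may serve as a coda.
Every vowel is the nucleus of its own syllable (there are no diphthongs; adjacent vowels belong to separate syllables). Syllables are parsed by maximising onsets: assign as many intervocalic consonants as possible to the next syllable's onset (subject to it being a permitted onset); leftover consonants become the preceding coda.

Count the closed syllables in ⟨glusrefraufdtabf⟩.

Vowels present: u, e, a, u, a; each is a nucleus, giving 5 syllables.
V1 /u/ – V2 /e/: /sr/ is a licit onset in full, so it all attaches to the next syllable.
V2 /e/ – V3 /a/: /fr/ — entire cluster is a permitted onset → onset /fr/, coda ∅.
V3 /a/ – V4 /u/: hiatus — the boundary sits between the two vowels.
V4 /u/ – V5 /a/: /fdt/ splits as /fd/ + /t/ (/t/ is the longest suffix that is a licit onset).
Syllabification: glu.sre.fra.ufd.tabf.
Classifying each syllable: /glu/ (open), /sre/ (open), /fra/ (open), /ufd/ (closed), /tabf/ (closed).
Closed syllables: 2.

2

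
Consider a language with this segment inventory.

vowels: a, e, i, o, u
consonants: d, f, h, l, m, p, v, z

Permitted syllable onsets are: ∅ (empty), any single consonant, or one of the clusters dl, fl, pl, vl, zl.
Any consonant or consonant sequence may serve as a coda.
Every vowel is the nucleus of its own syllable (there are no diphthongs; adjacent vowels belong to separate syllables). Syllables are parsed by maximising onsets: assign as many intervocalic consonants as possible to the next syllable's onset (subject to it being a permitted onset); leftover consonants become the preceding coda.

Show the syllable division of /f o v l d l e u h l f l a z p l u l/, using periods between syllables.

Vowels present: o, e, u, a, u; each is a nucleus, giving 5 syllables.
V1 /o/ – V2 /e/: /vldl/; trying suffixes from longest down, /dl/ is the first permitted one, so coda /vl/ | onset /dl/.
V2 /e/ – V3 /u/: nothing intervenes; syllable break is V.V.
V3 /u/ – V4 /a/: cluster /hlfl/ — the longest permitted-onset suffix is /fl/; onset = /fl/, preceding coda = /hl/.
V4 /a/ – V5 /u/: /zpl/ splits as /z/ + /pl/ (/pl/ is the longest suffix that is a licit onset).

fovl.dle.uhl.flaz.plul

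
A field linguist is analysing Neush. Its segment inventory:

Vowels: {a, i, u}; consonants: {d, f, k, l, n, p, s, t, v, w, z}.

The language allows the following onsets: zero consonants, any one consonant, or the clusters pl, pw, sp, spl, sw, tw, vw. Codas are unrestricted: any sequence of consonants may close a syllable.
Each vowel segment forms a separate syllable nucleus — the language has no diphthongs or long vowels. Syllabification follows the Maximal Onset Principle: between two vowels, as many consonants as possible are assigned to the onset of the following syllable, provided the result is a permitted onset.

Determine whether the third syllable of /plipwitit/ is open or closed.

Nuclei (vowels): i, i, i → 3 syllables.
σ1/σ2 boundary: /pw/ is a licit onset in full, so it all attaches to the next syllable.
σ2/σ3 boundary: /t/ → onset of the next syllable (single consonants are always licit onsets).
Putting it together: pli.pwi.tit.
Syllable 3 is /tit/ with coda /t/, so it is closed.

closed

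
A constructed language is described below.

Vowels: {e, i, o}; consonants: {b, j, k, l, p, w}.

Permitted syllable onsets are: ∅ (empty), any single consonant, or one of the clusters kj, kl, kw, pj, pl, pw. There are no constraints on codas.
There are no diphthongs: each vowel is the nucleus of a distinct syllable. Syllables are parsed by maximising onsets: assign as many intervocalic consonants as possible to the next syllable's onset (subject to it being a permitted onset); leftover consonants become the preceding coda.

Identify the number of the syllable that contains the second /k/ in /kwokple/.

Nuclei (vowels): o, e → 2 syllables.
Between /o/ (V1) and /e/ (V2): /kpl/ splits as /k/ + /pl/ (/pl/ is the longest suffix that is a licit onset).
Result: kwok.ple.
The second /k/ is in the coda of syllable 1 (/kwok/).

1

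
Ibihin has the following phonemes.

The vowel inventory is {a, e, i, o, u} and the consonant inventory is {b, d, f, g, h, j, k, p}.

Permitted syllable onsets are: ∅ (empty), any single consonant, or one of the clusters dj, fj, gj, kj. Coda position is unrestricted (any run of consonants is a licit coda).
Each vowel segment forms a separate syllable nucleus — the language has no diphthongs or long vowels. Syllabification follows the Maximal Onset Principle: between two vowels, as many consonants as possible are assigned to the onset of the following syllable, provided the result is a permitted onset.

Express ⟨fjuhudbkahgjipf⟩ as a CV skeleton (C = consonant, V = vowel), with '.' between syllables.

CCV.CVCC.CVC.CCVCC

The vowels are u, u, a, i — 4 nuclei, so 4 syllables.
Between /u/ (V1) and /u/ (V2): /h/ is a single consonant, so it becomes the next onset.
Between /u/ (V2) and /a/ (V3): /dbk/; trying suffixes from longest down, /k/ is the first permitted one, so coda /db/ | onset /k/.
Between /a/ (V3) and /i/ (V4): /hgj/ — longest licit onset from the right is /gj/, leaving /h/ as coda.
Putting it together: fju.hudb.kah.gjipf.
Mapping each syllable to C/V: /fju/ → CCV, /hudb/ → CVCC, /kah/ → CVC, /gjipf/ → CCVCC.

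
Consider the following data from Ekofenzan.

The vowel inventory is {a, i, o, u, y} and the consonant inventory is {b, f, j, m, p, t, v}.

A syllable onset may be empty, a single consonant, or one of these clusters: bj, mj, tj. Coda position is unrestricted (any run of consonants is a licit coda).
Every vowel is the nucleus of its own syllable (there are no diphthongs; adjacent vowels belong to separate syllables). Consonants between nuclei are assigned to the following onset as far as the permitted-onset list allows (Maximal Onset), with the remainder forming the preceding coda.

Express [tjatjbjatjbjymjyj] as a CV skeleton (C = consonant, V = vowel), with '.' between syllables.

The vowels are a, a, y, y — 4 nuclei, so 4 syllables.
σ1/σ2 boundary: /tjbj/ splits as /tj/ + /bj/ (/bj/ is the longest suffix that is a licit onset).
σ2/σ3 boundary: /tjbj/ splits as /tj/ + /bj/ (/bj/ is the longest suffix that is a licit onset).
σ3/σ4 boundary: /mj/ is a licit onset in full, so it all attaches to the next syllable.
So the parse is tjatj.bjatj.bjy.mjyj.
Mapping each syllable to C/V: /tjatj/ → CCVCC, /bjatj/ → CCVCC, /bjy/ → CCV, /mjyj/ → CCVC.

CCVCC.CCVCC.CCV.CCVC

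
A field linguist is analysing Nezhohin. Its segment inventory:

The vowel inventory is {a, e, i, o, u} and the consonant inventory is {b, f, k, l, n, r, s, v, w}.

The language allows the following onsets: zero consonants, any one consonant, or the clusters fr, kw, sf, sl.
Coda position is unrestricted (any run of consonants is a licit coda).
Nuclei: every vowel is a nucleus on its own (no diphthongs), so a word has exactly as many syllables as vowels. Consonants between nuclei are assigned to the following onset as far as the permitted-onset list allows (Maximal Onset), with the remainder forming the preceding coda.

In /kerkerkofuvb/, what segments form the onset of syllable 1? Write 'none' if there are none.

k

Vowels present: e, e, o, u; each is a nucleus, giving 4 syllables.
/e…e/ gap (V1→V2): /rk/; trying suffixes from longest down, /k/ is the first permitted one, so coda /r/ | onset /k/.
/e…o/ gap (V2→V3): /rk/ splits as /r/ + /k/ (/k/ is the longest suffix that is a licit onset).
/o…u/ gap (V3→V4): /f/ → onset of the next syllable (single consonants are always licit onsets).
Syllabification: ker.ker.ko.fuvb.
Syllable 1 is /ker/: onset /k/, nucleus /e/, coda /r/.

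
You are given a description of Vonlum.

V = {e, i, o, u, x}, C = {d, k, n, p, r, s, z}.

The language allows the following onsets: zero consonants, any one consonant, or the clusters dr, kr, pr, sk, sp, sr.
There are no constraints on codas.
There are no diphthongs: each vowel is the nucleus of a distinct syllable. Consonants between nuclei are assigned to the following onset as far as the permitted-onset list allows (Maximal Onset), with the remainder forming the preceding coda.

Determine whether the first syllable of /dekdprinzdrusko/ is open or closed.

The vowels are e, i, u, o — 4 nuclei, so 4 syllables.
σ1/σ2 boundary: cluster /kdpr/ — the longest permitted-onset suffix is /pr/; onset = /pr/, preceding coda = /kd/.
σ2/σ3 boundary: /nzdr/; trying suffixes from longest down, /dr/ is the first permitted one, so coda /nz/ | onset /dr/.
σ3/σ4 boundary: /sk/ — entire cluster is a permitted onset → onset /sk/, coda ∅.
Syllabification: dekd.prinz.dru.sko.
Syllable 1 is /dekd/ with coda /kd/, so it is closed.

closed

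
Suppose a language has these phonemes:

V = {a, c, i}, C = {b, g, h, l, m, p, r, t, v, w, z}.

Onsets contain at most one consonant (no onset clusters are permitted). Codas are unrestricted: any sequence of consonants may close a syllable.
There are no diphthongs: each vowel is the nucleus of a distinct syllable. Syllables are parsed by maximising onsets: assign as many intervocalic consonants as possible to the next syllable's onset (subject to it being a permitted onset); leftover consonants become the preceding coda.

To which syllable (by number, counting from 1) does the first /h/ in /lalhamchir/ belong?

Vowels present: a, a, c, i; each is a nucleus, giving 4 syllables.
σ1/σ2 boundary: /lh/ — longest licit onset from the right is /h/, leaving /l/ as coda.
σ2/σ3 boundary: just /m/ — single C goes to the following onset.
σ3/σ4 boundary: /h/ → onset of the next syllable (single consonants are always licit onsets).
So the parse is lal.ha.mc.hir.
The first /h/ is in the onset of syllable 2 (/ha/).

2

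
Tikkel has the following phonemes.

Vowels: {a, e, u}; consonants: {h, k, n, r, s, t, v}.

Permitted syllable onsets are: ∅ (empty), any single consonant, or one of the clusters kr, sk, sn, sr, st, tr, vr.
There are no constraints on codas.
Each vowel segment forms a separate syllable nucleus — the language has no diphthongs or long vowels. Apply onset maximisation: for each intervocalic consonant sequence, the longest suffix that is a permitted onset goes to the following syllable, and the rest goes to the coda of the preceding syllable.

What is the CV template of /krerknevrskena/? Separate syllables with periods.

CCVCC.CVCC.CCV.CV

Vowels present: e, e, e, a; each is a nucleus, giving 4 syllables.
σ1/σ2 boundary: /rkn/ — longest licit onset from the right is /n/, leaving /rk/ as coda.
σ2/σ3 boundary: cluster /vrsk/ — the longest permitted-onset suffix is /sk/; onset = /sk/, preceding coda = /vr/.
σ3/σ4 boundary: just /n/ — single C goes to the following onset.
Syllabification: krerk.nevr.ske.na.
Mapping each syllable to C/V: /krerk/ → CCVCC, /nevr/ → CVCC, /ske/ → CCV, /na/ → CV.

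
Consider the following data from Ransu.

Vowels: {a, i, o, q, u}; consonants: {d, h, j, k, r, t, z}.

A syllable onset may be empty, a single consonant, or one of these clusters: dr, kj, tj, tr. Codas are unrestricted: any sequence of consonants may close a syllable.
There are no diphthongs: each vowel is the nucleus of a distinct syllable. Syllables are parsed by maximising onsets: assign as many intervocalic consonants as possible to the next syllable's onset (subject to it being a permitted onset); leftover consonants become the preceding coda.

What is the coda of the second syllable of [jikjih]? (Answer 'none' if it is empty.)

Vowels present: i, i; each is a nucleus, giving 2 syllables.
V1 /i/ – V2 /i/: /kj/ is a licit onset in full, so it all attaches to the next syllable.
Putting it together: ji.kjih.
Syllable 2 is /kjih/: onset /kj/, nucleus /i/, coda /h/.

h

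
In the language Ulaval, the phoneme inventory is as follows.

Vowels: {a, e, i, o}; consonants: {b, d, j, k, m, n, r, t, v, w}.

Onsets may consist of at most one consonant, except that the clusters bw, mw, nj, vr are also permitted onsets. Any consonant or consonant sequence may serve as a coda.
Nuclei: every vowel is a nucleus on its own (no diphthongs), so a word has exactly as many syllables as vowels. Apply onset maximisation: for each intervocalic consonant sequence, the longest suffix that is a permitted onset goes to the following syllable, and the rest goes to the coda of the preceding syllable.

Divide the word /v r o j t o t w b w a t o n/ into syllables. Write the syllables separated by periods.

Vowels present: o, o, a, o; each is a nucleus, giving 4 syllables.
σ1/σ2 boundary: /jt/ splits as /j/ + /t/ (/t/ is the longest suffix that is a licit onset).
σ2/σ3 boundary: /twbw/ — longest licit onset from the right is /bw/, leaving /tw/ as coda.
σ3/σ4 boundary: /t/ → onset of the next syllable (single consonants are always licit onsets).

vroj.totw.bwa.ton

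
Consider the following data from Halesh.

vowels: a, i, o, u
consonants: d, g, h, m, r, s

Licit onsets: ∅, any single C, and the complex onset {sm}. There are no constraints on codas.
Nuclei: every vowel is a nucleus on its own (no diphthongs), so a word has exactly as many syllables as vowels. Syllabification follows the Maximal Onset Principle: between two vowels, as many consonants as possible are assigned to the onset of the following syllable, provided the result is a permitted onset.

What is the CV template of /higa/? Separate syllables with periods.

The vowels are i, a — 2 nuclei, so 2 syllables.
V1 /i/ – V2 /a/: /g/ → onset of the next syllable (single consonants are always licit onsets).
So the parse is hi.ga.
Mapping each syllable to C/V: /hi/ → CV, /ga/ → CV.

CV.CV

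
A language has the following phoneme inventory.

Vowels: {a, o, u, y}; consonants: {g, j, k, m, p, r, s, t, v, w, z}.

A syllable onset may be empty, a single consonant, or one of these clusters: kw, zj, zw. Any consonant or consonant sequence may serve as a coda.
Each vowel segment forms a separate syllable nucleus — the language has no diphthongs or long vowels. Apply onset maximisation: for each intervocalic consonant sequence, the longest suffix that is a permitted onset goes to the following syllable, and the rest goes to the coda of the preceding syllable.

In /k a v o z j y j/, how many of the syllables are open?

Vowels present: a, o, y; each is a nucleus, giving 3 syllables.
/a…o/ gap (V1→V2): /v/ is a single consonant, so it becomes the next onset.
/o…y/ gap (V2→V3): /zj/ — entire cluster is a permitted onset → onset /zj/, coda ∅.
So the parse is ka.vo.zjyj.
Classifying each syllable: /ka/ (open), /vo/ (open), /zjyj/ (closed).
Open syllables: 2.

2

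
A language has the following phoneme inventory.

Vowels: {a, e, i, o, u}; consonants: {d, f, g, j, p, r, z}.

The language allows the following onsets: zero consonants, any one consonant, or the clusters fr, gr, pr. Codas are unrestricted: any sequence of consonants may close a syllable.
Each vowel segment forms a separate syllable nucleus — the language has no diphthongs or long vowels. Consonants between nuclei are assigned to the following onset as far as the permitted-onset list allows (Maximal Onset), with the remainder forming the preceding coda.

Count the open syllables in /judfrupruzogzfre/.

Nuclei (vowels): u, u, u, o, e → 5 syllables.
Between /u/ (V1) and /u/ (V2): /dfr/ splits as /d/ + /fr/ (/fr/ is the longest suffix that is a licit onset).
Between /u/ (V2) and /u/ (V3): /pr/ is a licit onset in full, so it all attaches to the next syllable.
Between /u/ (V3) and /o/ (V4): just /z/ — single C goes to the following onset.
Between /o/ (V4) and /e/ (V5): /gzfr/; trying suffixes from longest down, /fr/ is the first permitted one, so coda /gz/ | onset /fr/.
Putting it together: jud.fru.pru.zogz.fre.
Classifying each syllable: /jud/ (closed), /fru/ (open), /pru/ (open), /zogz/ (closed), /fre/ (open).
Open syllables: 3.

3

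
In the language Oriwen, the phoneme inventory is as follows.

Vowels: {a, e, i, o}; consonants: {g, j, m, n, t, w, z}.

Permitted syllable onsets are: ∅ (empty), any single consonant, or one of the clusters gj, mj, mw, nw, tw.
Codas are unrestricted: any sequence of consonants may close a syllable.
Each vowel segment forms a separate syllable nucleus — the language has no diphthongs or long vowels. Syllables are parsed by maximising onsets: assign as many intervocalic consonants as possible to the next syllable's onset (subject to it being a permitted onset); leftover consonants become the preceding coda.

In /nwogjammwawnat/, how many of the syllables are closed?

The vowels are o, a, a, a — 4 nuclei, so 4 syllables.
σ1/σ2 boundary: cluster /gj/ — /gj/ is itself a permitted onset, so the whole cluster goes right; preceding coda = ∅.
σ2/σ3 boundary: /mmw/ — longest licit onset from the right is /mw/, leaving /m/ as coda.
σ3/σ4 boundary: /wn/ splits as /w/ + /n/ (/n/ is the longest suffix that is a licit onset).
Result: nwo.gjam.mwaw.nat.
Classifying each syllable: /nwo/ (open), /gjam/ (closed), /mwaw/ (closed), /nat/ (closed).
Closed syllables: 3.

3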